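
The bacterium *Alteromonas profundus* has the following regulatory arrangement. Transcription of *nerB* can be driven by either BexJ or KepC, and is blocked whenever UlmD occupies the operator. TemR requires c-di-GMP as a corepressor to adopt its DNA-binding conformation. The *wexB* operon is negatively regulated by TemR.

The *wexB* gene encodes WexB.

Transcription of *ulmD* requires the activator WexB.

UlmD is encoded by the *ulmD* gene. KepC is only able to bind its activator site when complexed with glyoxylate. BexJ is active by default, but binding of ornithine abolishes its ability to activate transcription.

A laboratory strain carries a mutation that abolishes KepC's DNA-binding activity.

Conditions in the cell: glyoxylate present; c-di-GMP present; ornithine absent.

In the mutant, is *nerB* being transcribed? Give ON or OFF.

ON

Ornithine is absent, so BexJ is active.
c-di-GMP is present, so TemR is active.
With repressor TemR bound, *wexB* is not transcribed.
So WexB is not produced.
Required activator WexB is absent, so *ulmD* is not transcribed.
So UlmD is not produced.
KepC is non-functional in this strain, so it has no effect.
Activator BexJ is present, so *nerB* is transcribed.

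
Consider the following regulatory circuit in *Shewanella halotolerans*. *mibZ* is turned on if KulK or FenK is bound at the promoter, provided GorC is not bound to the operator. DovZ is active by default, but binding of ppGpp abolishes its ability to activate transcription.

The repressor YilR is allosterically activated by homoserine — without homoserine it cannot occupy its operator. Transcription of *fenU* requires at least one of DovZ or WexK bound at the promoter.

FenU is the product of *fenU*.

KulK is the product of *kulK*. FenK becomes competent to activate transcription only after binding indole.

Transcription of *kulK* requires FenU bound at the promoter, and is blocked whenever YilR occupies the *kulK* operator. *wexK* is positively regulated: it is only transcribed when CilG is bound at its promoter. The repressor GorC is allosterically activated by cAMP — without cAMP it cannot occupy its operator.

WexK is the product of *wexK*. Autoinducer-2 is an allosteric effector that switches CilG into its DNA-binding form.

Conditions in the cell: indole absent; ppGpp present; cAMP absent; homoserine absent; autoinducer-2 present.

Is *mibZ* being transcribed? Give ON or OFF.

cAMP is absent, so GorC is inactive.
Homoserine is absent, so YilR is inactive.
ppGpp is present, so DovZ is inactive.
Autoinducer-2 is present, so CilG is active.
No repressor is bound and CilG is active, so *wexK* is transcribed.
So WexK is produced and active.
Activator WexK is present, so *fenU* is transcribed.
So FenU is produced and active.
No repressor is bound and FenU is active, so *kulK* is transcribed.
So KulK is produced and active.
Indole is absent, so FenK is inactive.
Activator KulK is present, so *mibZ* is transcribed.

ON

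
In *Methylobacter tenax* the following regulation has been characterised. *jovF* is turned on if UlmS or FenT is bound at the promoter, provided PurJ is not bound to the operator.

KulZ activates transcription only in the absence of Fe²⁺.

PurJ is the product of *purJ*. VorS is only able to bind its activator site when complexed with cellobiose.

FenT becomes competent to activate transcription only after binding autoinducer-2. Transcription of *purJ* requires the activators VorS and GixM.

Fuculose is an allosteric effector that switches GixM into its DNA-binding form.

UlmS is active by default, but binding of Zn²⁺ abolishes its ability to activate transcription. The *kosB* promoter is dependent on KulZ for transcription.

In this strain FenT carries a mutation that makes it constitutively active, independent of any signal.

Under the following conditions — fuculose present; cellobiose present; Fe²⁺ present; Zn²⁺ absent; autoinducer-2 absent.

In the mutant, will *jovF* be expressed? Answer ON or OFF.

OFF

Cellobiose is present, so VorS is active.
Fuculose is present, so GixM is active.
No repressor is bound and VorS and GixM are active, so *purJ* is transcribed.
So PurJ is produced and active.
Zn²⁺ is absent, so UlmS is active.
FenT is constitutively active in this strain.
With repressor PurJ bound, *jovF* is not transcribed.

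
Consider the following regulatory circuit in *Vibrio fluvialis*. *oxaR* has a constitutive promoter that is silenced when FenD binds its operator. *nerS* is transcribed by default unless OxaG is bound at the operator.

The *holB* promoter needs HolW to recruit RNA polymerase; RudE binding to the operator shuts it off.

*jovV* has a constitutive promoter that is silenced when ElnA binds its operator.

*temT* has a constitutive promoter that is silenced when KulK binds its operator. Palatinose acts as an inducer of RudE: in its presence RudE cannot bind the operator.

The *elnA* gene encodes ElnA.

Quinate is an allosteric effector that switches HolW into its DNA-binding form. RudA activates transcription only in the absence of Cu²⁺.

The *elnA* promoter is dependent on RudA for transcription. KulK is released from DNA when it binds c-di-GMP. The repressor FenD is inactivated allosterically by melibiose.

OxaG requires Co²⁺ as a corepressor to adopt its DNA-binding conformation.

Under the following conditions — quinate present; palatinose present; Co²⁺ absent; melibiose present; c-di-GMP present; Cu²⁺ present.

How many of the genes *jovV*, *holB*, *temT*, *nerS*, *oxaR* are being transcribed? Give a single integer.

Cu²⁺ is present, so RudA is inactive.
Required activator RudA is absent, so *elnA* is not transcribed.
So ElnA is not produced.
With no repressor bound, *jovV* is transcribed.
→ *jovV* is ON.
Palatinose is present, so RudE is inactive.
Quinate is present, so HolW is active.
No repressor is bound and HolW is active, so *holB* is transcribed.
→ *holB* is ON.
c-di-GMP is present, so KulK is inactive.
With no repressor bound, *temT* is transcribed.
→ *temT* is ON.
Co²⁺ is absent, so OxaG is inactive.
With no repressor bound, *nerS* is transcribed.
→ *nerS* is ON.
Melibiose is present, so FenD is inactive.
With no repressor bound, *oxaR* is transcribed.
→ *oxaR* is ON.
5 of the 5 genes are transcribed.

5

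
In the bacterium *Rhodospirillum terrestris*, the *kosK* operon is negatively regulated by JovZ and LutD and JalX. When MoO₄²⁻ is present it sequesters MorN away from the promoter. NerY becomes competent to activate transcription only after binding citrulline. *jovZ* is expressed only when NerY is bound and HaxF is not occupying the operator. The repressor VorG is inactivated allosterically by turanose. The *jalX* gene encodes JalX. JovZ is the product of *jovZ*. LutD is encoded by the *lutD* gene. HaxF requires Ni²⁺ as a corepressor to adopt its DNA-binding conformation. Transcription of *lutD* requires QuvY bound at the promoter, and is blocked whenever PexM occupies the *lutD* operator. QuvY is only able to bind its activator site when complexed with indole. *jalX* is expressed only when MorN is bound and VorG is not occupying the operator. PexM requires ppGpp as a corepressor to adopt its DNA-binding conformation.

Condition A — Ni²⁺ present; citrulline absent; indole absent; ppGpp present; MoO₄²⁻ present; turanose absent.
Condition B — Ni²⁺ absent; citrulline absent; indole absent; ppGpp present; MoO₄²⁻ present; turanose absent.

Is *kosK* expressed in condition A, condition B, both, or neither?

Condition A:
Ni²⁺ is present, so HaxF is active.
Citrulline is absent, so NerY is inactive.
With repressor HaxF bound, *jovZ* is not transcribed.
So JovZ is not produced.
Indole is absent, so QuvY is inactive.
ppGpp is present, so PexM is active.
With repressor PexM bound, *lutD* is not transcribed.
So LutD is not produced.
MoO₄²⁻ is present, so MorN is inactive.
Turanose is absent, so VorG is active.
With repressor VorG bound, *jalX* is not transcribed.
So JalX is not produced.
With no repressor bound, *kosK* is transcribed.
→ *kosK* is ON in A.
Condition B:
Ni²⁺ is absent, so HaxF is inactive.
Citrulline is absent, so NerY is inactive.
Required activator NerY is absent, so *jovZ* is not transcribed.
So JovZ is not produced.
Indole is absent, so QuvY is inactive.
ppGpp is present, so PexM is active.
With repressor PexM bound, *lutD* is not transcribed.
So LutD is not produced.
MoO₄²⁻ is present, so MorN is inactive.
Turanose is absent, so VorG is active.
With repressor VorG bound, *jalX* is not transcribed.
So JalX is not produced.
With no repressor bound, *kosK* is transcribed.
→ *kosK* is ON in B.

both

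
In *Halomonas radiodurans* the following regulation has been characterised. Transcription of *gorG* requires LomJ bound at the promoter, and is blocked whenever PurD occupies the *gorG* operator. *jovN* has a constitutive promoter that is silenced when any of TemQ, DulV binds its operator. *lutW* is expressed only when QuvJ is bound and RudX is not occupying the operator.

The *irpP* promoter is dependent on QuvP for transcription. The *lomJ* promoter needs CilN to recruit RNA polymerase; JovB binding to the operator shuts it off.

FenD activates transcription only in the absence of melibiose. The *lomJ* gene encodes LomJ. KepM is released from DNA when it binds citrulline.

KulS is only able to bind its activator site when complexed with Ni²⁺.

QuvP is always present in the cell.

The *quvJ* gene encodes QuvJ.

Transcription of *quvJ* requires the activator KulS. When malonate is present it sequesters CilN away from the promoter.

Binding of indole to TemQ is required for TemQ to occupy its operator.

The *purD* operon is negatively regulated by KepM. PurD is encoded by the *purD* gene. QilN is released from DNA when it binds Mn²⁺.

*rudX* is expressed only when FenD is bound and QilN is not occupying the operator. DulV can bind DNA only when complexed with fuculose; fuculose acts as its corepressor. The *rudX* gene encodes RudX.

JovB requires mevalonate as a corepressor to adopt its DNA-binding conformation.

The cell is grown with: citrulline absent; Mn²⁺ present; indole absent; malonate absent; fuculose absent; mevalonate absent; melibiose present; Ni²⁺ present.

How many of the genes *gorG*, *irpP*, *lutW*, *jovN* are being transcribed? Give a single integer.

Citrulline is absent, so KepM is active.
With repressor KepM bound, *purD* is not transcribed.
So PurD is not produced.
Mevalonate is absent, so JovB is inactive.
Malonate is absent, so CilN is active.
No repressor is bound and CilN is active, so *lomJ* is transcribed.
So LomJ is produced and active.
No repressor is bound and LomJ is active, so *gorG* is transcribed.
→ *gorG* is ON.
QuvP is produced constitutively and is active.
No repressor is bound and QuvP is active, so *irpP* is transcribed.
→ *irpP* is ON.
Melibiose is present, so FenD is inactive.
Mn²⁺ is present, so QilN is inactive.
Required activator FenD is absent, so *rudX* is not transcribed.
So RudX is not produced.
Ni²⁺ is present, so KulS is active.
No repressor is bound and KulS is active, so *quvJ* is transcribed.
So QuvJ is produced and active.
No repressor is bound and QuvJ is active, so *lutW* is transcribed.
→ *lutW* is ON.
Indole is absent, so TemQ is inactive.
Fuculose is absent, so DulV is inactive.
With no repressor bound, *jovN* is transcribed.
→ *jovN* is ON.
4 of the 4 genes are transcribed.

4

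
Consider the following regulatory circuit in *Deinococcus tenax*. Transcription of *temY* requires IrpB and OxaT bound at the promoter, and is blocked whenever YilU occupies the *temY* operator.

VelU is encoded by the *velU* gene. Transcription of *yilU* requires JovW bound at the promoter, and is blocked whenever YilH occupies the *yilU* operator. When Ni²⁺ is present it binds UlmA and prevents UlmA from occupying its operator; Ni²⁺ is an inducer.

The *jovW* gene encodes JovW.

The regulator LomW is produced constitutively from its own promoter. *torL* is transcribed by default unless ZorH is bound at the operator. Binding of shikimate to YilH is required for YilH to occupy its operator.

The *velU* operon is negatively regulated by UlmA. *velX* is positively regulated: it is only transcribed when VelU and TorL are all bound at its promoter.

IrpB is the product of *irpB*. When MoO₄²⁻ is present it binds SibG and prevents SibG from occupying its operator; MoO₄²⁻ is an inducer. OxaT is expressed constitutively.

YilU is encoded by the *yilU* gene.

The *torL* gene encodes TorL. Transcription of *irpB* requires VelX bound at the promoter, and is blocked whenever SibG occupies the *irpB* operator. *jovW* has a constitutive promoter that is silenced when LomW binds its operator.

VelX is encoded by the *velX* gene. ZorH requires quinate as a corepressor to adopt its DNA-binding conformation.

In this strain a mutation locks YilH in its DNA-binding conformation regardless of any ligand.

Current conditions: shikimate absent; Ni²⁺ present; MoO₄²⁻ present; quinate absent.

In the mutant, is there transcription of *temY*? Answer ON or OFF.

ON

Ni²⁺ is present, so UlmA is inactive.
With no repressor bound, *velU* is transcribed.
So VelU is produced and active.
Quinate is absent, so ZorH is inactive.
With no repressor bound, *torL* is transcribed.
So TorL is produced and active.
No repressor is bound and VelU and TorL are active, so *velX* is transcribed.
So VelX is produced and active.
MoO₄²⁻ is present, so SibG is inactive.
No repressor is bound and VelX is active, so *irpB* is transcribed.
So IrpB is produced and active.
OxaT is produced constitutively and is active.
LomW is produced constitutively and is active.
With repressor LomW bound, *jovW* is not transcribed.
So JovW is not produced.
YilH is constitutively active in this strain.
With repressor YilH bound, *yilU* is not transcribed.
So YilU is not produced.
No repressor is bound and IrpB and OxaT are active, so *temY* is transcribed.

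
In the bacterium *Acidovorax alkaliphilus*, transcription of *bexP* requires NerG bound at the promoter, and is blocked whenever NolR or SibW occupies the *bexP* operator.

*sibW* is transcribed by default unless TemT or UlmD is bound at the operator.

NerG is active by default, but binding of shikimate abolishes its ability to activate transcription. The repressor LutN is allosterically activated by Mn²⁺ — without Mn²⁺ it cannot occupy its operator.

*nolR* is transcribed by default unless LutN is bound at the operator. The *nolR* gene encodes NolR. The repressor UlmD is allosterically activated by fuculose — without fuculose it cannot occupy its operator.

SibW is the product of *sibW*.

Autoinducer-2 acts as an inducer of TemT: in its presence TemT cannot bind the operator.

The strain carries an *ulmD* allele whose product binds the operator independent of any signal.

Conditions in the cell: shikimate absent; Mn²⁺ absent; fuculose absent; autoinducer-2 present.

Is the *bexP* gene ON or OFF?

OFF

Mn²⁺ is absent, so LutN is inactive.
With no repressor bound, *nolR* is transcribed.
So NolR is produced and active.
Autoinducer-2 is present, so TemT is inactive.
UlmD is constitutively active in this strain.
With repressor UlmD bound, *sibW* is not transcribed.
So SibW is not produced.
Shikimate is absent, so NerG is active.
With repressor NolR bound, *bexP* is not transcribed.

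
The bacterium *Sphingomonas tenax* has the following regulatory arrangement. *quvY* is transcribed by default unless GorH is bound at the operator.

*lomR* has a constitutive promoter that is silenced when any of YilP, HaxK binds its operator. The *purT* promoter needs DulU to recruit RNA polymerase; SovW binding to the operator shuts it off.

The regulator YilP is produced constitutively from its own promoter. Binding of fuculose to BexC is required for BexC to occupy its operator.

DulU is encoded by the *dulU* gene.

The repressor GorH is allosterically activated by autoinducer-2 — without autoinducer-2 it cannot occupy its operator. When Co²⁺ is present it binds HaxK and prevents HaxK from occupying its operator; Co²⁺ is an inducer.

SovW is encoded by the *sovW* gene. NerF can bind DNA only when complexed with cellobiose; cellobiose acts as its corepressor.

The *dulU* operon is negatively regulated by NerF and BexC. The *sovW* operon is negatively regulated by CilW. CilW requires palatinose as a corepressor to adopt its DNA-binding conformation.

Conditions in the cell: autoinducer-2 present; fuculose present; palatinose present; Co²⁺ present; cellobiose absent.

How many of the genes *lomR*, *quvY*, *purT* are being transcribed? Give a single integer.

0

YilP is produced constitutively and is active.
Co²⁺ is present, so HaxK is inactive.
With repressor YilP bound, *lomR* is not transcribed.
→ *lomR* is OFF.
Autoinducer-2 is present, so GorH is active.
With repressor GorH bound, *quvY* is not transcribed.
→ *quvY* is OFF.
Cellobiose is absent, so NerF is inactive.
Fuculose is present, so BexC is active.
With repressor BexC bound, *dulU* is not transcribed.
So DulU is not produced.
Palatinose is present, so CilW is active.
With repressor CilW bound, *sovW* is not transcribed.
So SovW is not produced.
Required activator DulU is absent, so *purT* is not transcribed.
→ *purT* is OFF.
0 of the 3 genes are transcribed.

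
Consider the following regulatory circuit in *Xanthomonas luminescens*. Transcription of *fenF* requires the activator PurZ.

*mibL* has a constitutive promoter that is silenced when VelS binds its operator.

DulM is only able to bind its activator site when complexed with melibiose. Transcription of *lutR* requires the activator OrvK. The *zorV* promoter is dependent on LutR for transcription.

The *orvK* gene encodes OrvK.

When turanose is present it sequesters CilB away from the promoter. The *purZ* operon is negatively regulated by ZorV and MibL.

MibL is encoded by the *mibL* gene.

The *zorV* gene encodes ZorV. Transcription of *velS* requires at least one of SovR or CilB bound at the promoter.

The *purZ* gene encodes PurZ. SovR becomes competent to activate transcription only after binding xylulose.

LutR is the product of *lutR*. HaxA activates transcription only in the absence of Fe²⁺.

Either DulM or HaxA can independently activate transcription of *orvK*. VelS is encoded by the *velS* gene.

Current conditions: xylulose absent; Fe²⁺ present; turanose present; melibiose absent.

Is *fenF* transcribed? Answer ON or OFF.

OFF

Melibiose is absent, so DulM is inactive.
Fe²⁺ is present, so HaxA is inactive.
No activator is available at the *orvK* promoter, so *orvK* is not transcribed.
So OrvK is not produced.
Required activator OrvK is absent, so *lutR* is not transcribed.
So LutR is not produced.
Required activator LutR is absent, so *zorV* is not transcribed.
So ZorV is not produced.
Xylulose is absent, so SovR is inactive.
Turanose is present, so CilB is inactive.
No activator is available at the *velS* promoter, so *velS* is not transcribed.
So VelS is not produced.
With no repressor bound, *mibL* is transcribed.
So MibL is produced and active.
With repressor MibL bound, *purZ* is not transcribed.
So PurZ is not produced.
Required activator PurZ is absent, so *fenF* is not transcribed.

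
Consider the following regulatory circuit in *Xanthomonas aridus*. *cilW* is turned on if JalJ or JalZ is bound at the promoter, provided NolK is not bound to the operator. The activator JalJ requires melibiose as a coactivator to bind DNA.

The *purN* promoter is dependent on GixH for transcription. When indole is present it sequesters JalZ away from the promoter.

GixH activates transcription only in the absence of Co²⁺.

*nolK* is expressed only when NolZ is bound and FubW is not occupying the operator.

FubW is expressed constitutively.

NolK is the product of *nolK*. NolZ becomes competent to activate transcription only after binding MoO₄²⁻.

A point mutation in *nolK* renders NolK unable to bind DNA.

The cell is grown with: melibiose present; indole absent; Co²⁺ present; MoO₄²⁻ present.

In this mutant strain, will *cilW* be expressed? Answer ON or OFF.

ON

NolK is non-functional in this strain, so it has no effect.
Melibiose is present, so JalJ is active.
Indole is absent, so JalZ is active.
Activator JalJ is present, so *cilW* is transcribed.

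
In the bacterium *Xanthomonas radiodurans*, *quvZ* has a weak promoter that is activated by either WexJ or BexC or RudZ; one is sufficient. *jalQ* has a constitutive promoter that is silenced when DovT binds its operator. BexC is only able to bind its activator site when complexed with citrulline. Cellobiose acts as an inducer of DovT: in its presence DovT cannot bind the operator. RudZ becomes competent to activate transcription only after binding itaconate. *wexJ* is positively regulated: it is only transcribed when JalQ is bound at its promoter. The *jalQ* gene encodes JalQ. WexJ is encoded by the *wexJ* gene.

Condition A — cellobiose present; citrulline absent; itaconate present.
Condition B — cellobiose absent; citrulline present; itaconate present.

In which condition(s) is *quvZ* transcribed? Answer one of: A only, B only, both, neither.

Condition A:
Cellobiose is present, so DovT is inactive.
With no repressor bound, *jalQ* is transcribed.
So JalQ is produced and active.
No repressor is bound and JalQ is active, so *wexJ* is transcribed.
So WexJ is produced and active.
Citrulline is absent, so BexC is inactive.
Itaconate is present, so RudZ is active.
Activator WexJ is present, so *quvZ* is transcribed.
→ *quvZ* is ON in A.
Condition B:
Cellobiose is absent, so DovT is active.
With repressor DovT bound, *jalQ* is not transcribed.
So JalQ is not produced.
Required activator JalQ is absent, so *wexJ* is not transcribed.
So WexJ is not produced.
Citrulline is present, so BexC is active.
Itaconate is present, so RudZ is active.
Activator BexC is present, so *quvZ* is transcribed.
→ *quvZ* is ON in B.

both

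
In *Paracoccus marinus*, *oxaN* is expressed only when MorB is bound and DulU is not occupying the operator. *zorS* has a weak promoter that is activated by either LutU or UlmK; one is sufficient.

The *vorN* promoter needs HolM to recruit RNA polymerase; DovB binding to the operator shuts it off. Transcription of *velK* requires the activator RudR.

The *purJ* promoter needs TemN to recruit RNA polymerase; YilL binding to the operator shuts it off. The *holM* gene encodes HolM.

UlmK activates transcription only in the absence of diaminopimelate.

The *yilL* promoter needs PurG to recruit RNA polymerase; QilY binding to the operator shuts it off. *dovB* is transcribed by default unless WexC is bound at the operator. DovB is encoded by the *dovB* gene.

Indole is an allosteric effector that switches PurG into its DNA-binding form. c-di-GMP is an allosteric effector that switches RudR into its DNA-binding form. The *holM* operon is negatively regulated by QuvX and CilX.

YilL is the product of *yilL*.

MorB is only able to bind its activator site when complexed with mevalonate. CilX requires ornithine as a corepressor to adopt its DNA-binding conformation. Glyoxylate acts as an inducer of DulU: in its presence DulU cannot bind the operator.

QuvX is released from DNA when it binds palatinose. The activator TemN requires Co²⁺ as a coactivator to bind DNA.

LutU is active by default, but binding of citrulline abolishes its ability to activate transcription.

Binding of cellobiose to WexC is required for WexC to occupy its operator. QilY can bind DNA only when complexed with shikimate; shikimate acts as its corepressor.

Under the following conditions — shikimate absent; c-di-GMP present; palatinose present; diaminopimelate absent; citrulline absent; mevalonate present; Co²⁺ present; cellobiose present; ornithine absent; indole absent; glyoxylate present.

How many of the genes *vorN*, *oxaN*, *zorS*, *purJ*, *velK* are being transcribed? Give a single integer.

5

Palatinose is present, so QuvX is inactive.
Ornithine is absent, so CilX is inactive.
With no repressor bound, *holM* is transcribed.
So HolM is produced and active.
Cellobiose is present, so WexC is active.
With repressor WexC bound, *dovB* is not transcribed.
So DovB is not produced.
No repressor is bound and HolM is active, so *vorN* is transcribed.
→ *vorN* is ON.
Glyoxylate is present, so DulU is inactive.
Mevalonate is present, so MorB is active.
No repressor is bound and MorB is active, so *oxaN* is transcribed.
→ *oxaN* is ON.
Citrulline is absent, so LutU is active.
Diaminopimelate is absent, so UlmK is active.
Activator LutU is present, so *zorS* is transcribed.
→ *zorS* is ON.
Shikimate is absent, so QilY is inactive.
Indole is absent, so PurG is inactive.
Required activator PurG is absent, so *yilL* is not transcribed.
So YilL is not produced.
Co²⁺ is present, so TemN is active.
No repressor is bound and TemN is active, so *purJ* is transcribed.
→ *purJ* is ON.
c-di-GMP is present, so RudR is active.
No repressor is bound and RudR is active, so *velK* is transcribed.
→ *velK* is ON.
5 of the 5 genes are transcribed.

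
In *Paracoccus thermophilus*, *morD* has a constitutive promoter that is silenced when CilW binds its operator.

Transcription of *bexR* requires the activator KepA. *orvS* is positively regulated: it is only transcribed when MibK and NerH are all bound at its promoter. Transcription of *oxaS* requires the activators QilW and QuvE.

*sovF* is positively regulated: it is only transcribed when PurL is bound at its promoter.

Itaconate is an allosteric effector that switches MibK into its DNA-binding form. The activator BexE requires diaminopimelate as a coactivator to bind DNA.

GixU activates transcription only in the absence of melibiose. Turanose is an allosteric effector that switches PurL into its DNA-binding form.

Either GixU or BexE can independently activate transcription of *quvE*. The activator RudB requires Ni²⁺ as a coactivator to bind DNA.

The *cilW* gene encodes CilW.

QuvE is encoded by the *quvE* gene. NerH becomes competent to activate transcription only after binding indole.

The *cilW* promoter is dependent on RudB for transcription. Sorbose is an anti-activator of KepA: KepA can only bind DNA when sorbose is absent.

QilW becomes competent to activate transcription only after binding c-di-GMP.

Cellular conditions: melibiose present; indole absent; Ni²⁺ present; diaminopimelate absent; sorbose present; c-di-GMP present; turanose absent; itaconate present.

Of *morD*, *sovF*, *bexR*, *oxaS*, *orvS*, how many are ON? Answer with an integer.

Ni²⁺ is present, so RudB is active.
No repressor is bound and RudB is active, so *cilW* is transcribed.
So CilW is produced and active.
With repressor CilW bound, *morD* is not transcribed.
→ *morD* is OFF.
Turanose is absent, so PurL is inactive.
Required activator PurL is absent, so *sovF* is not transcribed.
→ *sovF* is OFF.
Sorbose is present, so KepA is inactive.
Required activator KepA is absent, so *bexR* is not transcribed.
→ *bexR* is OFF.
c-di-GMP is present, so QilW is active.
Melibiose is present, so GixU is inactive.
Diaminopimelate is absent, so BexE is inactive.
No activator is available at the *quvE* promoter, so *quvE* is not transcribed.
So QuvE is not produced.
Required activator QuvE is absent, so *oxaS* is not transcribed.
→ *oxaS* is OFF.
Itaconate is present, so MibK is active.
Indole is absent, so NerH is inactive.
Required activator NerH is absent, so *orvS* is not transcribed.
→ *orvS* is OFF.
0 of the 5 genes are transcribed.

0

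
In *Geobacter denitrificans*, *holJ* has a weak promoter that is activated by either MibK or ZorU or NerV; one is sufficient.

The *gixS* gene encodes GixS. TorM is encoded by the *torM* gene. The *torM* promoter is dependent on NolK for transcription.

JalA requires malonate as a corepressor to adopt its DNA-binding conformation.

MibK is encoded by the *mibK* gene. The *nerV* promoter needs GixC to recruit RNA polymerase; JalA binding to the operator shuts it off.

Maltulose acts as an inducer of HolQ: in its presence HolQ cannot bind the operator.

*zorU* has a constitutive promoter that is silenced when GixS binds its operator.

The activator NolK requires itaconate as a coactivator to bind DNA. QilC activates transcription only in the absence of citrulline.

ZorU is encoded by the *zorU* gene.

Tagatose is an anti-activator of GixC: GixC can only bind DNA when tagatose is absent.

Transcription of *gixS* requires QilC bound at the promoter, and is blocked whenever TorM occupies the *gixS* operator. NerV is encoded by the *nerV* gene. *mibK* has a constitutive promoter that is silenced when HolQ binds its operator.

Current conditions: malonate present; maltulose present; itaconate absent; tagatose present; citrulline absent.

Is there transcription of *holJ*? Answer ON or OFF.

Maltulose is present, so HolQ is inactive.
With no repressor bound, *mibK* is transcribed.
So MibK is produced and active.
Citrulline is absent, so QilC is active.
Itaconate is absent, so NolK is inactive.
Required activator NolK is absent, so *torM* is not transcribed.
So TorM is not produced.
No repressor is bound and QilC is active, so *gixS* is transcribed.
So GixS is produced and active.
With repressor GixS bound, *zorU* is not transcribed.
So ZorU is not produced.
Malonate is present, so JalA is active.
Tagatose is present, so GixC is inactive.
With repressor JalA bound, *nerV* is not transcribed.
So NerV is not produced.
Activator MibK is present, so *holJ* is transcribed.

ON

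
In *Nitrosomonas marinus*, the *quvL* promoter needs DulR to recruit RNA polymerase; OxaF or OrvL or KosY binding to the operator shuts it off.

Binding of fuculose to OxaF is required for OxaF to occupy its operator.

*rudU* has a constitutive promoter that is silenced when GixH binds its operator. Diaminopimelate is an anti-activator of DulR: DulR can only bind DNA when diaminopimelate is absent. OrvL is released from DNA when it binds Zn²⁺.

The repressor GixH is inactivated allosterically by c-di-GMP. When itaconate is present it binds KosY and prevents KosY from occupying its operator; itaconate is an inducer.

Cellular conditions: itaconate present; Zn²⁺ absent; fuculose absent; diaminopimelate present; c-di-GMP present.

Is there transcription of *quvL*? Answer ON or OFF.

Fuculose is absent, so OxaF is inactive.
Zn²⁺ is absent, so OrvL is active.
Itaconate is present, so KosY is inactive.
Diaminopimelate is present, so DulR is inactive.
With repressor OrvL bound, *quvL* is not transcribed.

OFF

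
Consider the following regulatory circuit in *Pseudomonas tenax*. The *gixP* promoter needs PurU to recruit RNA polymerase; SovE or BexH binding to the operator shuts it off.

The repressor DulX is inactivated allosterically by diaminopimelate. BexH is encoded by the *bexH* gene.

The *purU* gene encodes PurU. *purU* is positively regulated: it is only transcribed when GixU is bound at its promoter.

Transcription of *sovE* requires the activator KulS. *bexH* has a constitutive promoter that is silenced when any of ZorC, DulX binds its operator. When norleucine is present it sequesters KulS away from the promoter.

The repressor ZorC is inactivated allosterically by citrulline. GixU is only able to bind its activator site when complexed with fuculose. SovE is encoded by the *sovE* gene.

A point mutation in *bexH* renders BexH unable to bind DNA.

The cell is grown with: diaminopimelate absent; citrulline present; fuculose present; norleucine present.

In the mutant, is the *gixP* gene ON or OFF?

Norleucine is present, so KulS is inactive.
Required activator KulS is absent, so *sovE* is not transcribed.
So SovE is not produced.
Fuculose is present, so GixU is active.
No repressor is bound and GixU is active, so *purU* is transcribed.
So PurU is produced and active.
BexH is non-functional in this strain, so it has no effect.
No repressor is bound and PurU is active, so *gixP* is transcribed.

ON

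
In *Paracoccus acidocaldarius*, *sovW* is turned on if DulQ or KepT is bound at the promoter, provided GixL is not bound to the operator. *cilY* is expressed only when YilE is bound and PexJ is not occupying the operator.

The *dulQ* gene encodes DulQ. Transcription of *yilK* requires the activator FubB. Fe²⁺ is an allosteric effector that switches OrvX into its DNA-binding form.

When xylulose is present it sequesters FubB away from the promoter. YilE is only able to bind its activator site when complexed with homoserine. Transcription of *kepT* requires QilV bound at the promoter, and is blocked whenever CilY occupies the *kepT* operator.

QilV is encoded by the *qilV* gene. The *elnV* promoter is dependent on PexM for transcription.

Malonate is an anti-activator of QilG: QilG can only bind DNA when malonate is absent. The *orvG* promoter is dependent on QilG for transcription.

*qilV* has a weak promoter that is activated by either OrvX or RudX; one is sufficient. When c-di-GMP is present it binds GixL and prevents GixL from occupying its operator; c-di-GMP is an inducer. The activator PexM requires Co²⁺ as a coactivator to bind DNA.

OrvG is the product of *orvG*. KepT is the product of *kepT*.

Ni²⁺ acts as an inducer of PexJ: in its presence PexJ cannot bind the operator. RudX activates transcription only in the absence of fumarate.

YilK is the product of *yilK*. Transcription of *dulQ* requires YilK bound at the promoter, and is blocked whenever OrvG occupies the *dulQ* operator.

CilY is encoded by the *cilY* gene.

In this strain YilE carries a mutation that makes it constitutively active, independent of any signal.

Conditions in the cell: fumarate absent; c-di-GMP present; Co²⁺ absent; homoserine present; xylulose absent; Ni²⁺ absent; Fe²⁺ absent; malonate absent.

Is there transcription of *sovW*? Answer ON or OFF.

Xylulose is absent, so FubB is active.
No repressor is bound and FubB is active, so *yilK* is transcribed.
So YilK is produced and active.
Malonate is absent, so QilG is active.
No repressor is bound and QilG is active, so *orvG* is transcribed.
So OrvG is produced and active.
With repressor OrvG bound, *dulQ* is not transcribed.
So DulQ is not produced.
YilE is constitutively active in this strain.
Ni²⁺ is absent, so PexJ is active.
With repressor PexJ bound, *cilY* is not transcribed.
So CilY is not produced.
Fe²⁺ is absent, so OrvX is inactive.
Fumarate is absent, so RudX is active.
Activator RudX is present, so *qilV* is transcribed.
So QilV is produced and active.
No repressor is bound and QilV is active, so *kepT* is transcribed.
So KepT is produced and active.
c-di-GMP is present, so GixL is inactive.
Activator KepT is present, so *sovW* is transcribed.

ON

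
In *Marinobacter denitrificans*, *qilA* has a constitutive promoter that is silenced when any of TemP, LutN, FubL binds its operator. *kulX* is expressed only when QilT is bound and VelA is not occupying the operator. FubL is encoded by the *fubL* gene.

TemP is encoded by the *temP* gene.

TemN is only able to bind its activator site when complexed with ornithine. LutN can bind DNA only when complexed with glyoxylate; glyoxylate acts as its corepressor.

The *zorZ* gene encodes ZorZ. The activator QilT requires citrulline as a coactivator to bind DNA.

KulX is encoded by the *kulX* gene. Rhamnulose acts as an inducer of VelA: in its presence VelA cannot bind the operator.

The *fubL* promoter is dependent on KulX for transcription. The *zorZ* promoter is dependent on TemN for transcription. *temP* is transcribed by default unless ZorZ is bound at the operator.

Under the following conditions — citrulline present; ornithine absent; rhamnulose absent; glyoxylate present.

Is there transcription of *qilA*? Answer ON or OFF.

Ornithine is absent, so TemN is inactive.
Required activator TemN is absent, so *zorZ* is not transcribed.
So ZorZ is not produced.
With no repressor bound, *temP* is transcribed.
So TemP is produced and active.
Glyoxylate is present, so LutN is active.
Citrulline is present, so QilT is active.
Rhamnulose is absent, so VelA is active.
With repressor VelA bound, *kulX* is not transcribed.
So KulX is not produced.
Required activator KulX is absent, so *fubL* is not transcribed.
So FubL is not produced.
With repressor TemP bound, *qilA* is not transcribed.

OFF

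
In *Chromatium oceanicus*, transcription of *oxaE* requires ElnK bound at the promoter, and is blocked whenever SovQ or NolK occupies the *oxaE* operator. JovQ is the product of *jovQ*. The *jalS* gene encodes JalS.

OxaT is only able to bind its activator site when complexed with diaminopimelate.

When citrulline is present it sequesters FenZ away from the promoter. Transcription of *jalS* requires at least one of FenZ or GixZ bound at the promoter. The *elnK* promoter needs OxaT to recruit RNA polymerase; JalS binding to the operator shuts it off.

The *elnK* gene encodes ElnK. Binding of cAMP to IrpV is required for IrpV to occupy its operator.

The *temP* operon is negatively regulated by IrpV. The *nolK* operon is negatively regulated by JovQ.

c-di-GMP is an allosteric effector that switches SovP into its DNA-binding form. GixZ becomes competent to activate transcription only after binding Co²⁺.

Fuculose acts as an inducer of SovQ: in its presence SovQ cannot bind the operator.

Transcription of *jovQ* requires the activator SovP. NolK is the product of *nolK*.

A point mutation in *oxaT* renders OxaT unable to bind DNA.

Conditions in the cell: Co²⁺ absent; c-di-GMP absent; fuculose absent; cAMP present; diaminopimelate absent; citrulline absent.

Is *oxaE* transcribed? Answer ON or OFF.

Fuculose is absent, so SovQ is active.
c-di-GMP is absent, so SovP is inactive.
Required activator SovP is absent, so *jovQ* is not transcribed.
So JovQ is not produced.
With no repressor bound, *nolK* is transcribed.
So NolK is produced and active.
OxaT is non-functional in this strain, so it has no effect.
Citrulline is absent, so FenZ is active.
Co²⁺ is absent, so GixZ is inactive.
Activator FenZ is present, so *jalS* is transcribed.
So JalS is produced and active.
With repressor JalS bound, *elnK* is not transcribed.
So ElnK is not produced.
With repressor SovQ bound, *oxaE* is not transcribed.

OFF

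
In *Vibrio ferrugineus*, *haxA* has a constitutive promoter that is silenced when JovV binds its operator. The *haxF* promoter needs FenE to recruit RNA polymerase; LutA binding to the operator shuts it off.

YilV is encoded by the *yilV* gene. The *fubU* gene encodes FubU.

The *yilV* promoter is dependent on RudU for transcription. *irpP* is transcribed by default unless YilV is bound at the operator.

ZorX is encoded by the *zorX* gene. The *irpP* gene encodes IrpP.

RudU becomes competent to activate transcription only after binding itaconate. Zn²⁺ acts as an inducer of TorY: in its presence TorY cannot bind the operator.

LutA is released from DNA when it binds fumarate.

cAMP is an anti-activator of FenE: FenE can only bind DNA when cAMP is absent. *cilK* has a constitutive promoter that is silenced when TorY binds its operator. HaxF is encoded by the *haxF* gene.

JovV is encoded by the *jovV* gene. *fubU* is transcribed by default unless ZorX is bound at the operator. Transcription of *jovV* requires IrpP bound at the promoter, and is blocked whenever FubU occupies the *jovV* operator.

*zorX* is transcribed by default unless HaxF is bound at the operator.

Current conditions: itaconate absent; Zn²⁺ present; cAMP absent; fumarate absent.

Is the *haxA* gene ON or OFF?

Fumarate is absent, so LutA is active.
cAMP is absent, so FenE is active.
With repressor LutA bound, *haxF* is not transcribed.
So HaxF is not produced.
With no repressor bound, *zorX* is transcribed.
So ZorX is produced and active.
With repressor ZorX bound, *fubU* is not transcribed.
So FubU is not produced.
Itaconate is absent, so RudU is inactive.
Required activator RudU is absent, so *yilV* is not transcribed.
So YilV is not produced.
With no repressor bound, *irpP* is transcribed.
So IrpP is produced and active.
No repressor is bound and IrpP is active, so *jovV* is transcribed.
So JovV is produced and active.
With repressor JovV bound, *haxA* is not transcribed.

OFF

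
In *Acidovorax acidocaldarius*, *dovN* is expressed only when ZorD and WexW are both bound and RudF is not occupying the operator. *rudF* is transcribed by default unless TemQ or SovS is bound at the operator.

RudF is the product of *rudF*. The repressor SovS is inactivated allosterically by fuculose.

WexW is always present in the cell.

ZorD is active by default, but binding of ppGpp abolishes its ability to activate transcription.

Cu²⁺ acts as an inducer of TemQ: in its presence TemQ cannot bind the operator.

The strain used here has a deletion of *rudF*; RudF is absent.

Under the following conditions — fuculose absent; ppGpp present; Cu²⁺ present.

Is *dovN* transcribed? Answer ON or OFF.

ppGpp is present, so ZorD is inactive.
WexW is produced constitutively and is active.
RudF is non-functional in this strain, so it has no effect.
Required activator ZorD is absent, so *dovN* is not transcribed.

OFF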